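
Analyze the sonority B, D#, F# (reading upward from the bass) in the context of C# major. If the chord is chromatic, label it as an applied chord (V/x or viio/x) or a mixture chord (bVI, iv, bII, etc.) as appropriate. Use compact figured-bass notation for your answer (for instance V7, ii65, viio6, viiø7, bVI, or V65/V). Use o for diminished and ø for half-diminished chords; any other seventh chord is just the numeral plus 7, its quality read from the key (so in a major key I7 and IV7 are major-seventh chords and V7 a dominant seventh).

bVII

Stacked in thirds the chord is B-D#-F#: a major triad on B.
B is the lowered seventh degree of C# major (diatonic 7 would be B#). This is a major triad on the lowered seventh degree (the subtonic), borrowed from the parallel minor.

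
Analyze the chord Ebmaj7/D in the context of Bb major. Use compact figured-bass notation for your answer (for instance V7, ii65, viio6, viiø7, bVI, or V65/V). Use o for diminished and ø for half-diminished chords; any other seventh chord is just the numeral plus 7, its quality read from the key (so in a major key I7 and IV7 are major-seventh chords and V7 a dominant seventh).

IV42

Stacked in thirds the chord is Eb-G-Bb-D: a major seventh chord on Eb.
Eb is scale degree 4 in Bb major, and a major seventh chord on that degree is written IV7.
With D in the bass the chord is in third inversion, so the figured bass is 42.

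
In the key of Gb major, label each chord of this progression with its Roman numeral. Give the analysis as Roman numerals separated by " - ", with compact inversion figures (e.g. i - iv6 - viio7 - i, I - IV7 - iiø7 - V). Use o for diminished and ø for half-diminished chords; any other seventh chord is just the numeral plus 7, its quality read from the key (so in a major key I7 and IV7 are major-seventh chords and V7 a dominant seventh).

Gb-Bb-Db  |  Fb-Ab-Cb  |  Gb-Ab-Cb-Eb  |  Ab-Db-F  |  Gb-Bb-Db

Gb-Bb-Db has root Gb, degree 1 in Gb major, so I.
Fb-Ab-Cb is non-diatonic — bVII, a mixture chord from Gb minor.
Gb-Ab-Cb-Eb: root Ab is the supertonic; minor seventh chord there is ii42.
Ab-Db-F: root Db is the dominant; major triad there is V64.
Gb-Bb-Db has root Gb, degree 1 in Gb major, so I.

I - bVII - ii42 - V64 - I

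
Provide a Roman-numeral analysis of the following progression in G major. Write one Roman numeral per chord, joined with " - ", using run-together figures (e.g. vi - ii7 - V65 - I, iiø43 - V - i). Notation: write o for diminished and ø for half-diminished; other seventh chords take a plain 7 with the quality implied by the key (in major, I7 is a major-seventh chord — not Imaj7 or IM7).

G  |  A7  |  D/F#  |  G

G has root G, degree 1 in G major, so I.
A7: chromatic; A is V of V, so V7/V.
D/F# has root D, degree 5 in G major, so V6.
G: root G is the tonic; major triad there is I.

I - V7/V - V6 - I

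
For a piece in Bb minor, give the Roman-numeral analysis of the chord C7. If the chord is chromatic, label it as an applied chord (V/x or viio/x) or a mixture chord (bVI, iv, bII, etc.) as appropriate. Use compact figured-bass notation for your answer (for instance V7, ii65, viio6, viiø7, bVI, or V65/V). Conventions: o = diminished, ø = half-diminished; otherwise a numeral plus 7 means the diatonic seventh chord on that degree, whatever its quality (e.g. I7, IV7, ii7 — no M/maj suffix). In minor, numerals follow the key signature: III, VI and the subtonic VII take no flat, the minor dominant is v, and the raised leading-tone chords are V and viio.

V7/V

Stacked in thirds the chord is C-E-G-Bb: a dominant seventh chord on C.
C is not a diatonic chord root with this quality in Bb minor, but it lies a perfect fifth above F (V), so the chord functions as an applied dominant of V.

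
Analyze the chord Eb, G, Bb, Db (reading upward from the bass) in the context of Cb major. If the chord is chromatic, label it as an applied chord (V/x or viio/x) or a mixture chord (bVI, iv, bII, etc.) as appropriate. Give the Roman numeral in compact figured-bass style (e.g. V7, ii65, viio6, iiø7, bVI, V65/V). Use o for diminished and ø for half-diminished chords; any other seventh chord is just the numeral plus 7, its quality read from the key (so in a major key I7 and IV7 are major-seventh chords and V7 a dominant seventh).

V7/vi

Stacked in thirds the chord is Eb-G-Bb-Db: a dominant seventh chord on Eb.
Eb is not a diatonic chord root with this quality in Cb major, but it lies a perfect fifth above Ab (vi), so the chord functions as an applied dominant of vi.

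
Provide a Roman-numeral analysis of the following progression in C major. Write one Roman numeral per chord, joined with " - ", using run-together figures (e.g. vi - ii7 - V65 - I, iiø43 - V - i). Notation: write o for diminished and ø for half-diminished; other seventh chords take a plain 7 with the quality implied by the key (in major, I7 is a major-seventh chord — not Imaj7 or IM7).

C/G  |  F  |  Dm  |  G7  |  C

I64 - IV - ii - V7 - I

C/G has root C, degree 1 in C major, so I64.
F has root F, degree 4 in C major, so IV.
Dm: root D is the supertonic; minor triad there is ii.
G7: dominant seventh chord on G = scale degree 5 → V7.
C has root C, degree 1 in C major, so I.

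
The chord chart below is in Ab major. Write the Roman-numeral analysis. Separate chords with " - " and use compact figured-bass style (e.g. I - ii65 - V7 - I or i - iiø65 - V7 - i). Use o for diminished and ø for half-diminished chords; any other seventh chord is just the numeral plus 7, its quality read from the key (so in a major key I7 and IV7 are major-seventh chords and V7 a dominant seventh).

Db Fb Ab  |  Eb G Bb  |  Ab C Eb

iv - V - I

Db-Fb-Ab is non-diatonic — iv, a mixture chord from Ab minor.
Eb-G-Bb: major triad on Eb = scale degree 5 → V.
Ab-C-Eb: root Ab is the tonic; major triad there is I.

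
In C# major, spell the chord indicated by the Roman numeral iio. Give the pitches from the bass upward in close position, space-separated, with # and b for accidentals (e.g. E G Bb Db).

D# F# A

iio is the diminished supertonic triad, borrowed from the parallel minor. In C# major that root is D#.
So the chord is D#-F#-A, a diminished triad.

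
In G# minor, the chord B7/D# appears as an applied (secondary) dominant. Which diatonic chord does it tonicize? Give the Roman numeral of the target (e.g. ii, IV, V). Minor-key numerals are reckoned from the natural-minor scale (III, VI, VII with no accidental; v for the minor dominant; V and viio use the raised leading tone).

The chord is a dominant seventh chord on B.
A dominant resolves down a perfect fifth: B → E. In G# minor, E is scale degree 6, i.e. VI.

VI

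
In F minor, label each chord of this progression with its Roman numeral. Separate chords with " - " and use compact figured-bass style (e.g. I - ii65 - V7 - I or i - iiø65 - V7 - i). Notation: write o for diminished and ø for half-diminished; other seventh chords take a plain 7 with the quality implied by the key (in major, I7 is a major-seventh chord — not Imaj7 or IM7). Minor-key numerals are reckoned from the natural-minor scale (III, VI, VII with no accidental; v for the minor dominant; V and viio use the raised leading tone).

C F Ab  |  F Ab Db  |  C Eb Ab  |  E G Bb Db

i64 - VI6 - III6 - viio7

C-F-Ab has root F, degree 1 in F minor, so i64.
F-Ab-Db has root Db, degree 6 in F minor, so VI6.
C-Eb-Ab: major triad on Ab = scale degree 3 → III6.
E-G-Bb-Db: fully diminished seventh chord on E = scale degree 7 → viio7.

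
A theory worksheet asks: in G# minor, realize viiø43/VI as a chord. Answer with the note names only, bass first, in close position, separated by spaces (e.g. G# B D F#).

The slash marks an applied leading-tone chord: viio of VI. In G# minor, VI is E, so the leading tone to it is D#, a half step below.
Building a half-diminished seventh chord on D# gives D#-F#-A-C#.
With the 43 figure the chord is in second inversion; from the bass A upward in close position it reads A-C#-D#-F#.

A C# D# F#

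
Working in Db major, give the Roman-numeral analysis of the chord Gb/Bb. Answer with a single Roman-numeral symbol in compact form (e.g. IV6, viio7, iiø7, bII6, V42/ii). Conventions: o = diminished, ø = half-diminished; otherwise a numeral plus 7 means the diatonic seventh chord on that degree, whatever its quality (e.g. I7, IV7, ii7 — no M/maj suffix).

IV6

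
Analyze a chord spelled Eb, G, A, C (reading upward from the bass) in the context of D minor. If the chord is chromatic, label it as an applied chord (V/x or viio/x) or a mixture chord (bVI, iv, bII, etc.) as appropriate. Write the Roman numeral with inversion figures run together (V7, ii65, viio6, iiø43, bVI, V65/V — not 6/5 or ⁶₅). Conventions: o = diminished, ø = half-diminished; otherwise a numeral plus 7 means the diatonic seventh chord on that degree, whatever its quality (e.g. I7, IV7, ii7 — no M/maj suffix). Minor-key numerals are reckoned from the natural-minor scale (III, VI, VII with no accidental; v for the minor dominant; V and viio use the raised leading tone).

viiø43/VI

Stacked in thirds the chord is A-C-Eb-G: a half-diminished seventh chord on A.
A sits a half step below Bb (VI in D minor); a diminished chord there is the applied leading-tone chord of VI.
With Eb in the bass the chord is in second inversion, so the figured bass is 43.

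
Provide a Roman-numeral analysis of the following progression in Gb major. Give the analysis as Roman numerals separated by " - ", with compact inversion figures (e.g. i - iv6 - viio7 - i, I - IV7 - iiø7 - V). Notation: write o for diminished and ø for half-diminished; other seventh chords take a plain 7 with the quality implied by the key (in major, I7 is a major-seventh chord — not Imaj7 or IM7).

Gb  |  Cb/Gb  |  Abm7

Gb: major triad on Gb = scale degree 1 → I.
Cb/Gb has root Cb, degree 4 in Gb major, so IV64.
Abm7 has root Ab, degree 2 in Gb major, so ii7.

I - IV64 - ii7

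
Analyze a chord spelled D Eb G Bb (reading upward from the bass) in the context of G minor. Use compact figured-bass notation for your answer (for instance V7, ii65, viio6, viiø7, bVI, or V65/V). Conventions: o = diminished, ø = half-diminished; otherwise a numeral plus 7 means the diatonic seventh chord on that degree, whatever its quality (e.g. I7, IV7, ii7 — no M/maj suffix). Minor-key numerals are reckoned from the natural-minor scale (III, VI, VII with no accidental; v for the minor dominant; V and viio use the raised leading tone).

Stacked in thirds the chord is Eb-G-Bb-D: a major seventh chord on Eb.
Eb is scale degree 6 in G minor, and a major seventh chord on that degree is written VI7.
With D in the bass the chord is in third inversion, so the figured bass is 42.

VI42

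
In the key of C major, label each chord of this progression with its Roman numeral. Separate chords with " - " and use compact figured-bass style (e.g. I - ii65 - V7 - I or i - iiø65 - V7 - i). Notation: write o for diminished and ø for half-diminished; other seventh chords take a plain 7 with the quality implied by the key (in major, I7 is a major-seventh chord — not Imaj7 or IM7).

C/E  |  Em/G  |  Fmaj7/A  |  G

I6 - iii6 - IV65 - V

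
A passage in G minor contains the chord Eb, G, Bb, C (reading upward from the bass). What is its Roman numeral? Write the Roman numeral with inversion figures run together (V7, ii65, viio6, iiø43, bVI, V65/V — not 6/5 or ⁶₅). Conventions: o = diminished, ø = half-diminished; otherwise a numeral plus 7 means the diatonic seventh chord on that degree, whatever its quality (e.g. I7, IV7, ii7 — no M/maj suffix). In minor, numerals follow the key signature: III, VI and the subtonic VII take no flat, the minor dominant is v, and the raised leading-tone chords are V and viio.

iv65

The pitches C-Eb-G-Bb form a minor seventh chord rooted on C.
In G minor, C is the subdominant; the diatonic minor seventh chord there is iv7.
With Eb in the bass the chord is in first inversion, so the figured bass is 65.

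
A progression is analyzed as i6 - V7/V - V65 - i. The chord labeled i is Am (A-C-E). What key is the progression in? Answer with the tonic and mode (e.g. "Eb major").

The chord Am is a minor triad rooted on A; its label is i.
If A is scale degree 1 and the mode makes that degree carry a minor triad, the tonic is A and the mode is minor.

A minor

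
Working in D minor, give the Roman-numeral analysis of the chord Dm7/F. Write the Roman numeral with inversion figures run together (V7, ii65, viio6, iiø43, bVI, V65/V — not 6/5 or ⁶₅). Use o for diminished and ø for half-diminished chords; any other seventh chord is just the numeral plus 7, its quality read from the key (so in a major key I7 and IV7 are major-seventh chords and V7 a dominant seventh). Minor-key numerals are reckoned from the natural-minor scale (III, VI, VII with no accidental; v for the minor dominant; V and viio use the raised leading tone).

Stacked in thirds the chord is D-F-A-C: a minor seventh chord on D.
D is scale degree 1 in D minor, and a minor seventh chord on that degree is written i7.
With F in the bass the chord is in first inversion, so the figured bass is 65.

i65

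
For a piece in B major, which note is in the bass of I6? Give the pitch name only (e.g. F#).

D#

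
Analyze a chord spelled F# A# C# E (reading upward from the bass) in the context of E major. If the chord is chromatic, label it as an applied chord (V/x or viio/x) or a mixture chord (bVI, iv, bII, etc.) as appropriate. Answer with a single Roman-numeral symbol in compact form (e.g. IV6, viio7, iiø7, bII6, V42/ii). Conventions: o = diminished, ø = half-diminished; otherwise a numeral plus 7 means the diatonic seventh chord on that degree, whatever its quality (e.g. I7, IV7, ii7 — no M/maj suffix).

Stacked in thirds the chord is F#-A#-C#-E: a dominant seventh chord on F#.
F# is not a diatonic chord root with this quality in E major, but it lies a perfect fifth above B (V), so the chord functions as an applied dominant of V.

V7/V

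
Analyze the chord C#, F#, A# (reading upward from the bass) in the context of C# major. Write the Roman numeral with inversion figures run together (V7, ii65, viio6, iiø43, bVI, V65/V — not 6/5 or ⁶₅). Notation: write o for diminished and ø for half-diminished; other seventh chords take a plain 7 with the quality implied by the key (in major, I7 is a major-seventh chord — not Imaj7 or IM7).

Stacked in thirds the chord is F#-A#-C#: a major triad on F#.
F# is scale degree 4 in C# major, and a major triad on that degree is written IV.
With C# in the bass the chord is in second inversion, so the figured bass is 64.

IV64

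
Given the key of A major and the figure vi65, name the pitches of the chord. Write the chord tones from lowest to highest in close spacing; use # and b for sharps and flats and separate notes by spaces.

In A major, scale degree 6 is F#, and the diatonic chord built there is a minor seventh chord.
That chord is spelled F#-A-C#-E.
The figured bass 65 indicates first inversion, placing the third (A) in the bass: A-C#-E-F#.

A C# E F#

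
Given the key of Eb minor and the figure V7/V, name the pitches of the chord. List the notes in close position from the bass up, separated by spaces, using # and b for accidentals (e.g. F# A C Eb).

F A C Eb

The slash means an applied dominant: we want the dominant of V. In Eb minor, V is Bb major, and its dominant is built on F.
Building a dominant seventh chord on F gives F-A-C-Eb.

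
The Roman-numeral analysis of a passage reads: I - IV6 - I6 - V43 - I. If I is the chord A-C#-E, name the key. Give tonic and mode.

A major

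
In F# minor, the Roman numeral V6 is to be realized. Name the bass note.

E#

V in F# minor has root C#; the chord is C#-E#-G#.
The figure 6 means first inversion — the third is in the bass.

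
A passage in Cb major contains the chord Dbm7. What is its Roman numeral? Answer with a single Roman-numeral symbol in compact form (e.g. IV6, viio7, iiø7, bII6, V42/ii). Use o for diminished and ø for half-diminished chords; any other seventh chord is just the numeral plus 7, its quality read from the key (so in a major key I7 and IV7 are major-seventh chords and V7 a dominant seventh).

ii7

The pitches Db-Fb-Ab-Cb form a minor seventh chord rooted on Db.
Db is scale degree 2 in Cb major, and a minor seventh chord on that degree is written ii7.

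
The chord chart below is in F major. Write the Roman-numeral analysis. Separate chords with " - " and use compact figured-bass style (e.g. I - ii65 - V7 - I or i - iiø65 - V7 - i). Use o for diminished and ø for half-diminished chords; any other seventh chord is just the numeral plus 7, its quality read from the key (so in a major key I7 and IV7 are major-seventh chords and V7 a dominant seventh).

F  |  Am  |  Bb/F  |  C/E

I - iii - IV64 - V6

F has root F, degree 1 in F major, so I.
Am: root A is the mediant; minor triad there is iii.
Bb/F: major triad on Bb = scale degree 4 → IV64.
C/E has root C, degree 5 in F major, so V6.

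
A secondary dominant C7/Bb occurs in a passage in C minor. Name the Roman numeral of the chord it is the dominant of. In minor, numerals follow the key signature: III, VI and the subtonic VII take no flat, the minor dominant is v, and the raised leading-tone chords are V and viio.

iv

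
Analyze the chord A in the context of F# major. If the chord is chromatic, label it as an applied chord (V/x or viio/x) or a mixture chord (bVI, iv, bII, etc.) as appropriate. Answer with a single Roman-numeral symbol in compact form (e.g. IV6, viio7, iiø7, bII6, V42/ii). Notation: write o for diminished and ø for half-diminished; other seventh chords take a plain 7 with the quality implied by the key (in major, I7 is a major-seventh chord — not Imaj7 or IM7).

bIII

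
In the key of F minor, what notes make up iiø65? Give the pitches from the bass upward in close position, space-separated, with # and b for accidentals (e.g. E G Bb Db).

Bb Db F G

The numeral's case and figure indicate a half-diminished seventh chord. In F minor its root, the second degree, is G.
Stacking thirds from G gives G-Bb-Db-F.
The figured bass 65 indicates first inversion, placing the third (Bb) in the bass: Bb-Db-F-G.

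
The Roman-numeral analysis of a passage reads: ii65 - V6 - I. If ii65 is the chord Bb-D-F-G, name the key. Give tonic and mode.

ii65 is given as Bb-D-F-G — a minor seventh chord with root G.
If G is scale degree 2 and the mode makes that degree carry a minor seventh chord, the tonic is F and the mode is major.

F major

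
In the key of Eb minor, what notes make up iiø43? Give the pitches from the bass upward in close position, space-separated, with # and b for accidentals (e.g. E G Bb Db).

In Eb minor, scale degree 2 is F, and the diatonic chord built there is a half-diminished seventh chord.
Stacking thirds from F gives F-Ab-Cb-Eb.
The figured bass 43 indicates second inversion, placing the fifth (Cb) in the bass: Cb-Eb-F-Ab.

Cb Eb F Ab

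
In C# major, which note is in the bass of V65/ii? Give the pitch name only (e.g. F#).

C##

The applied chord V65/ii is rooted on A#: A#-C##-E#-G#.
The figure 65 means first inversion — the third is in the bass.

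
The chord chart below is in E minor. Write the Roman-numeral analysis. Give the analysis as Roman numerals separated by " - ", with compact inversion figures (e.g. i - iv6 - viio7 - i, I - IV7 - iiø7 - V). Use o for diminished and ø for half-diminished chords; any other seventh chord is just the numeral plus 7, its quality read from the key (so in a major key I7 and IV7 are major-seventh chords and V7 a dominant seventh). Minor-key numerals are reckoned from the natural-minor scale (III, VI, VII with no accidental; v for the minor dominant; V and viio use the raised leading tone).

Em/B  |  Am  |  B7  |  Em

Em/B: minor triad on E = scale degree 1 → i64.
Am: minor triad on A = scale degree 4 → iv.
B7: root B is the dominant; dominant seventh chord there is V7.
Em: root E is the tonic; minor triad there is i.

i64 - iv - V7 - i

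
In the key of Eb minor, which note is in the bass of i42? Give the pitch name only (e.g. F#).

Db

i in Eb minor has root Eb; the chord is Eb-Gb-Bb-Db.
The figure 42 means third inversion — the seventh is in the bass.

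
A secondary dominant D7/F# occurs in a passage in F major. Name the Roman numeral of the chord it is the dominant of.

The chord is a dominant seventh chord on D.
A dominant resolves down a perfect fifth: D → G. In F major, G is scale degree 2, i.e. ii.

ii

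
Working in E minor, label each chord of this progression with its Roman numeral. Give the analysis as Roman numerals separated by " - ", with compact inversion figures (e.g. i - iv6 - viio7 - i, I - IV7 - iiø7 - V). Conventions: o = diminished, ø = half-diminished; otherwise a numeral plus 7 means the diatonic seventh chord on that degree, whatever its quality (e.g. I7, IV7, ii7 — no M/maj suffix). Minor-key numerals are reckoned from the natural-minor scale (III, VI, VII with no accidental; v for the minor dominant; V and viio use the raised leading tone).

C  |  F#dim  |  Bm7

C: root C is the submediant; major triad there is VI.
F#dim: root F# is the supertonic; diminished triad there is iio.
Bm7: minor seventh chord on B = scale degree 5 → v7.

VI - iio - v7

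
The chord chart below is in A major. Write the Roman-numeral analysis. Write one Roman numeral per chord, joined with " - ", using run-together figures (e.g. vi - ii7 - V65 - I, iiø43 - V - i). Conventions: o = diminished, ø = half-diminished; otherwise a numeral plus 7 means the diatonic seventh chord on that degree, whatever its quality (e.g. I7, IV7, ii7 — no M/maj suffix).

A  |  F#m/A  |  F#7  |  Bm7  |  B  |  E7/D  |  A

I - vi6 - V7/ii - ii7 - V/V - V42 - I

A: root A is the tonic; major triad there is I.
F#m/A has root F#, degree 6 in A major, so vi6.
F#7 is the secondary dominant of ii (dominant seventh chord on F#): V7/ii.
Bm7: minor seventh chord on B = scale degree 2 → ii7.
B: a major triad on B, the applied dominant of V → V/V.
E7/D: root E is the dominant; dominant seventh chord there is V42.
A: root A is the tonic; major triad there is I.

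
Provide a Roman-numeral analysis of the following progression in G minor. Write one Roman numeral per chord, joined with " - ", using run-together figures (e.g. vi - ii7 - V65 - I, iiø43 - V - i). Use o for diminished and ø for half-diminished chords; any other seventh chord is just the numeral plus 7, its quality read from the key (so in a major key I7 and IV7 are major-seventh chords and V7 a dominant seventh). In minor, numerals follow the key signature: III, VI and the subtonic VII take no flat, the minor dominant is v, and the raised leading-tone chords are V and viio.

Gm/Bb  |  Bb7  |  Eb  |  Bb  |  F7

Gm/Bb: minor triad on G = scale degree 1 → i6.
Bb7 is the secondary dominant of VI (dominant seventh chord on Bb): V7/VI.
Eb: root Eb is the submediant; major triad there is VI.
Bb: major triad on Bb = scale degree 3 → III.
F7: root F is the subtonic; dominant seventh chord there is VII7.

i6 - V7/VI - VI - III - VII7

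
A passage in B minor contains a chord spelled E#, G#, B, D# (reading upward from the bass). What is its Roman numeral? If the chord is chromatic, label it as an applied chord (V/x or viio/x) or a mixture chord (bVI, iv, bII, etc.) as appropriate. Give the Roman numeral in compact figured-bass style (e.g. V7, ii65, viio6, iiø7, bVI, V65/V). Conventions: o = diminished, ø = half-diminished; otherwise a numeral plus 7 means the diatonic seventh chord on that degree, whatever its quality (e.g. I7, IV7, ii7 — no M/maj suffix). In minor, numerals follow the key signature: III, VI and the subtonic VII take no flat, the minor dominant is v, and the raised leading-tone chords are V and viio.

viiø7/V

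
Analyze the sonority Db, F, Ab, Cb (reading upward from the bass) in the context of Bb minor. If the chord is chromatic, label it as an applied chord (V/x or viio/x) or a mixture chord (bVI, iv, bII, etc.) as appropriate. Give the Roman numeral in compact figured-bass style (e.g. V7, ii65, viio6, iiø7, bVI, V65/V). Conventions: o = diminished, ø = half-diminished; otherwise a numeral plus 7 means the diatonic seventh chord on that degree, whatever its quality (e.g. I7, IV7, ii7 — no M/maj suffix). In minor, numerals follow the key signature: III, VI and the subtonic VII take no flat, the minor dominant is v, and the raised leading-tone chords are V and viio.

The pitches Db-F-Ab-Cb form a dominant seventh chord rooted on Db.
Db is not a diatonic chord root with this quality in Bb minor, but it lies a perfect fifth above Gb (VI), so the chord functions as an applied dominant of VI.

V7/VI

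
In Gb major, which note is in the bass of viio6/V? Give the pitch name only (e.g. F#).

Eb

The applied chord viio6/V is rooted on C: C-Eb-Gb.
The figure 6 means first inversion — the third is in the bass.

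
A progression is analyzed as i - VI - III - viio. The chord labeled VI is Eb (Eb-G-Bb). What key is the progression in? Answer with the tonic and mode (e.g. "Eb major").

The anchor chord is a major triad on Eb, labeled VI.
Counting down 5 scale steps from Eb places the tonic on G; a major triad on degree 6 is diatonic only in minor.

G minor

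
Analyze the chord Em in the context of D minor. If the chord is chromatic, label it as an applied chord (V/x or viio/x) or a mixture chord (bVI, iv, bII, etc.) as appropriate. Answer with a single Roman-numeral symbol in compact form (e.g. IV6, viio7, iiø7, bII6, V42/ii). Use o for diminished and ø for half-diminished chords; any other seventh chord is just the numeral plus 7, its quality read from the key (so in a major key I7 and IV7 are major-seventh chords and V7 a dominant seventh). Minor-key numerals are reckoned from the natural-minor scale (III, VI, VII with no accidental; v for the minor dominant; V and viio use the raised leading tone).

The pitches E-G-B form a minor triad rooted on E.
E is the second degree of D minor. This is the minor supertonic, borrowed from the parallel major (the Dorian ii).

ii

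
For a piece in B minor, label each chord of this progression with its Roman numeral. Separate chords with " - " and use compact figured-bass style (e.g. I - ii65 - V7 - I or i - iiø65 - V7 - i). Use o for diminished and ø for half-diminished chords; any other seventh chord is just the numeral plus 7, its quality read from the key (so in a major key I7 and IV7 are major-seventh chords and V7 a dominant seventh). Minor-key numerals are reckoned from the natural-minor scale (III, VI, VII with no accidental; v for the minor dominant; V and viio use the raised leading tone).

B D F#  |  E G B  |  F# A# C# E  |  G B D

B-D-F# has root B, degree 1 in B minor, so i.
E-G-B has root E, degree 4 in B minor, so iv.
F#-A#-C#-E has root F#, degree 5 in B minor, so V7.
G-B-D has root G, degree 6 in B minor, so VI.

i - iv - V7 - VI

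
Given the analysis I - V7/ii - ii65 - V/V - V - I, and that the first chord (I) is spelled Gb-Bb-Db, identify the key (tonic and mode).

The chord Gb is a major triad rooted on Gb; its label is I.
If Gb is scale degree 1 and the mode makes that degree carry a major triad, the tonic is Gb and the mode is major.

Gb major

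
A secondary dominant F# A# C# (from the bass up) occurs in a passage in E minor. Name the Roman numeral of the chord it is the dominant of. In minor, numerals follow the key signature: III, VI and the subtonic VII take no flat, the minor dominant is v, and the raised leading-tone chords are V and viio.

V

The chord is a major triad on F#.
A dominant resolves down a perfect fifth: F# → B. In E minor, B is scale degree 5, i.e. V.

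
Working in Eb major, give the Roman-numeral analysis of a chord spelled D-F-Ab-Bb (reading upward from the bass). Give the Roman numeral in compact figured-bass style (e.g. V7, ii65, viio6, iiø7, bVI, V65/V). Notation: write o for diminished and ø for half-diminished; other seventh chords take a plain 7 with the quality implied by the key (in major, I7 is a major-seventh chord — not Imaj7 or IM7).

The pitches Bb-D-F-Ab form a dominant seventh chord rooted on Bb.
In Eb major, Bb is the dominant; the diatonic dominant seventh chord there is V7.
With D in the bass the chord is in first inversion, so the figured bass is 65.

V65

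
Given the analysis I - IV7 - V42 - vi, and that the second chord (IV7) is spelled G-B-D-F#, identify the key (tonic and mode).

The anchor chord is a major seventh chord on G, labeled IV7.
Counting down 3 scale steps from G places the tonic on D; a major seventh chord on degree 4 is diatonic only in major.

D major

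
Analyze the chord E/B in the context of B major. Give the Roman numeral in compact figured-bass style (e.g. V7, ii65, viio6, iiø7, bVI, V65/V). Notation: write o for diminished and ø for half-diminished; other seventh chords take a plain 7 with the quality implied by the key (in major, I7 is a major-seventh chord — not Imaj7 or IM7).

The pitches E-G#-B form a major triad rooted on E.
E is scale degree 4 in B major, and a major triad on that degree is written IV.
With B in the bass the chord is in second inversion, so the figured bass is 64.

IV64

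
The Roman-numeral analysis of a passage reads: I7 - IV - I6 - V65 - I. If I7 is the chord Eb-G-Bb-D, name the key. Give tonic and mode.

I7 is given as Eb-G-Bb-D — a major seventh chord with root Eb.
If Eb is scale degree 1 and the mode makes that degree carry a major seventh chord, the tonic is Eb and the mode is major.

Eb major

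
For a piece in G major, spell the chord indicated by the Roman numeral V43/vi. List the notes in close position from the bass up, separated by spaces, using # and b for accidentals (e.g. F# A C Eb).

V43/vi is a secondary dominant — the dominant seventh of vi. vi in G major is E, so the applied chord's root is B, a perfect fifth above.
Building a dominant seventh chord on B gives B-D#-F#-A.
The figured bass 43 indicates second inversion, placing the fifth (F#) in the bass: F#-A-B-D#.

F# A B D#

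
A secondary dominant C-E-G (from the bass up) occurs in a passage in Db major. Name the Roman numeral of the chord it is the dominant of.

iii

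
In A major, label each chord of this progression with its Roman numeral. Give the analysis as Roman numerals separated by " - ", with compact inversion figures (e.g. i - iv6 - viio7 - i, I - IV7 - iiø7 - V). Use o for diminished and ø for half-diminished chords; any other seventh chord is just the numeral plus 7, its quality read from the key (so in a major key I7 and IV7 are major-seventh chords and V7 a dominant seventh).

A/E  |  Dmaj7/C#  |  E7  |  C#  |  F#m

A/E has root A, degree 1 in A major, so I64.
Dmaj7/C#: major seventh chord on D = scale degree 4 → IV42.
E7: dominant seventh chord on E = scale degree 5 → V7.
C# is the secondary dominant of vi (major triad on C#): V/vi.
F#m: minor triad on F# = scale degree 6 → vi.

I64 - IV42 - V7 - V/vi - vi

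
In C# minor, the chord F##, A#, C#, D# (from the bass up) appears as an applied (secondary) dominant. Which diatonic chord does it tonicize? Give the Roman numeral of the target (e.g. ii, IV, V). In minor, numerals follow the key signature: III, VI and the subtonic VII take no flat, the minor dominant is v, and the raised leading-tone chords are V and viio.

V

The chord is a dominant seventh chord on D#.
A dominant resolves down a perfect fifth: D# → G#. In C# minor, G# is scale degree 5, i.e. V.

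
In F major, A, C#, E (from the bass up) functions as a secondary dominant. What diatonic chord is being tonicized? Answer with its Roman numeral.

vi

The chord is a major triad on A.
A dominant resolves down a perfect fifth: A → D. In F major, D is scale degree 6, i.e. vi.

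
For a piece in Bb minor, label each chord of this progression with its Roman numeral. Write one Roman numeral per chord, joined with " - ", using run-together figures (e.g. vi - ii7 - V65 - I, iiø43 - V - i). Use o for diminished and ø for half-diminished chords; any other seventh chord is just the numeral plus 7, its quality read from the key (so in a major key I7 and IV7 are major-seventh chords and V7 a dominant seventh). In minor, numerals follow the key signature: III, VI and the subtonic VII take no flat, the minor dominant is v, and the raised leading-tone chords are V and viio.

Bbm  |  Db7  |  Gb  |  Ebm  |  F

i - V7/VI - VI - iv - V

Bbm: root Bb is the tonic; minor triad there is i.
Db7: a dominant seventh chord on Db, the applied dominant of VI → V7/VI.
Gb: root Gb is the submediant; major triad there is VI.
Ebm: minor triad on Eb = scale degree 4 → iv.
F: root F is the dominant; major triad there is V.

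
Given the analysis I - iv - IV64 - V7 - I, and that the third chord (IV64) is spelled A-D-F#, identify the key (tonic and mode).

The anchor chord is a major triad on D, labeled IV64.
IV64 on D implies D is the subdominant; that puts the tonic at A, and the uppercase numeral fits major mode.

A major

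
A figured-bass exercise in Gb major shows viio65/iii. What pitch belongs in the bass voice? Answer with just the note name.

C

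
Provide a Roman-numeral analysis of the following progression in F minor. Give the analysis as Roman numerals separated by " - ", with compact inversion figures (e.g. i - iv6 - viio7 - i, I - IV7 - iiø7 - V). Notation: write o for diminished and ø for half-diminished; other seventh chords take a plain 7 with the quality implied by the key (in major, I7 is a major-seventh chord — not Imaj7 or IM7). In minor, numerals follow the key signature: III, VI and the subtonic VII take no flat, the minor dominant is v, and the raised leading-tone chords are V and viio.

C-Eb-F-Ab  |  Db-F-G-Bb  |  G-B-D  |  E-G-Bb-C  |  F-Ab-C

i43 - iiø43 - V/V - V65 - i

C-Eb-F-Ab: root F is the tonic; minor seventh chord there is i43.
Db-F-G-Bb: half-diminished seventh chord on G = scale degree 2 → iiø43.
G-B-D is the secondary dominant of V (major triad on G): V/V.
E-G-Bb-C has root C, degree 5 in F minor, so V65.
F-Ab-C has root F, degree 1 in F minor, so i.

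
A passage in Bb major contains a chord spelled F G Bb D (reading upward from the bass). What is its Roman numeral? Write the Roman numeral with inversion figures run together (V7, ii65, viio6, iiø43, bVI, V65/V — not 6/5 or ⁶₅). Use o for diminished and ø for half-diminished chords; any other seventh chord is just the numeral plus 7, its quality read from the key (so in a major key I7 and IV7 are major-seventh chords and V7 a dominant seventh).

The pitches G-Bb-D-F form a minor seventh chord rooted on G.
G is scale degree 6 in Bb major, and a minor seventh chord on that degree is written vi7.
With F in the bass the chord is in third inversion, so the figured bass is 42.

vi42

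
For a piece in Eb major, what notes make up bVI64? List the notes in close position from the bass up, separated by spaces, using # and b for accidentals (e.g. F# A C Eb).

Gb Cb Eb

Scale degree 6 in Eb major is C; lowering it a half step gives Cb. bVI64 is a major triad on the lowered sixth degree, borrowed from the parallel minor.
So the chord is Cb-Eb-Gb, a major triad.
With the 64 figure the chord is in second inversion; from the bass Gb upward in close position it reads Gb-Cb-Eb.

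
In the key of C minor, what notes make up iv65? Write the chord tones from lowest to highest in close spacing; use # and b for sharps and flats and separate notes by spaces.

Ab C Eb F

In C minor, scale degree 4 is F, and the diatonic chord built there is a minor seventh chord.
Stacking thirds from F gives F-Ab-C-Eb.
The figured bass 65 indicates first inversion, placing the third (Ab) in the bass: Ab-C-Eb-F.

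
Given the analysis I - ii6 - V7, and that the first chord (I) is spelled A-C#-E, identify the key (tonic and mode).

A major

I is given as A-C#-E — a major triad with root A.
If A is scale degree 1 and the mode makes that degree carry a major triad, the tonic is A and the mode is major.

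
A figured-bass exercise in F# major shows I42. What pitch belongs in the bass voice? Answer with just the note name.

I in F# major has root F#; the chord is F#-A#-C#-E#.
The figure 42 means third inversion — the seventh is in the bass.

E#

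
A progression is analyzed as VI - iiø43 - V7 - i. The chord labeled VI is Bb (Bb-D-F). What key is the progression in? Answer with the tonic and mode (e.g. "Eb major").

The chord Bb is a major triad rooted on Bb; its label is VI.
If Bb is scale degree 6 and the mode makes that degree carry a major triad, the tonic is D and the mode is minor.

D minor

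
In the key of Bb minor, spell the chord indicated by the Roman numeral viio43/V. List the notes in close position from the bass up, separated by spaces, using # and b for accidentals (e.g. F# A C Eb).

Bb Db E G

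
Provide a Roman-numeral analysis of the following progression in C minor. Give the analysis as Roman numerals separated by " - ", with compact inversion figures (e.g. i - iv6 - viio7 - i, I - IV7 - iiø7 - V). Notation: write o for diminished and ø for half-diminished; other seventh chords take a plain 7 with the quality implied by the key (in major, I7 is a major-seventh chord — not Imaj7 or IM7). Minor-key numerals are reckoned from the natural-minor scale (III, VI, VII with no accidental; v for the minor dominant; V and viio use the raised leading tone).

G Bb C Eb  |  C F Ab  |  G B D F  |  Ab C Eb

i43 - iv64 - V7 - VI

G-Bb-C-Eb: root C is the tonic; minor seventh chord there is i43.
C-F-Ab: minor triad on F = scale degree 4 → iv64.
G-B-D-F: root G is the dominant; dominant seventh chord there is V7.
Ab-C-Eb has root Ab, degree 6 in C minor, so VI.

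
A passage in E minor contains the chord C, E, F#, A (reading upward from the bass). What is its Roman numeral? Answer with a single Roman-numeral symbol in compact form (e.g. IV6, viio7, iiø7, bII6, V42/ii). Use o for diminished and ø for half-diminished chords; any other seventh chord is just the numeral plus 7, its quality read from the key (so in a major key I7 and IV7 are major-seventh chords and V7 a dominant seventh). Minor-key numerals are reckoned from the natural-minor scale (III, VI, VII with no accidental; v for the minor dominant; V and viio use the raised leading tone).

iiø43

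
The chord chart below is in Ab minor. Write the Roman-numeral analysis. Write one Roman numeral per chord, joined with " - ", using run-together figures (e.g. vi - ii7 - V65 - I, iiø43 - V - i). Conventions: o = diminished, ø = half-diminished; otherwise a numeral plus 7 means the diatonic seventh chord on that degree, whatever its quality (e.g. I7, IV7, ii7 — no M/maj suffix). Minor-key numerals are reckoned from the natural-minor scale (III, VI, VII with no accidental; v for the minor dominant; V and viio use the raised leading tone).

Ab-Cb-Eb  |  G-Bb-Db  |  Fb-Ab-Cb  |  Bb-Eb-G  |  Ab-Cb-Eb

i - viio - VI - V64 - i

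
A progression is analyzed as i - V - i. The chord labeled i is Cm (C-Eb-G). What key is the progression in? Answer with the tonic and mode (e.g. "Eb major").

C minor

The anchor chord is a minor triad on C, labeled i.
If C is scale degree 1 and the mode makes that degree carry a minor triad, the tonic is C and the mode is minor.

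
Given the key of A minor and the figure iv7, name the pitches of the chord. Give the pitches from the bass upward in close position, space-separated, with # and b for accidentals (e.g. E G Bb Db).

D F A C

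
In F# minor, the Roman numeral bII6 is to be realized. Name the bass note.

bII in F# minor has root G; the chord is G-B-D.
The figure 6 means first inversion — the third is in the bass.

B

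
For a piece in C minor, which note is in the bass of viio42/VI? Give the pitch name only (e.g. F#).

The applied chord viio42/VI is rooted on G: G-Bb-Db-Fb.
The figure 42 means third inversion — the seventh is in the bass.

Fb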